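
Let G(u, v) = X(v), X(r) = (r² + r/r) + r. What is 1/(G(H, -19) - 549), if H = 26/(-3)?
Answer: -1/206 ≈ -0.0048544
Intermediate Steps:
H = -26/3 (H = 26*(-⅓) = -26/3 ≈ -8.6667)
X(r) = 1 + r + r² (X(r) = (r² + 1) + r = (1 + r²) + r = 1 + r + r²)
G(u, v) = 1 + v + v²
1/(G(H, -19) - 549) = 1/((1 - 19 + (-19)²) - 549) = 1/((1 - 19 + 361) - 549) = 1/(343 - 549) = 1/(-206) = -1/206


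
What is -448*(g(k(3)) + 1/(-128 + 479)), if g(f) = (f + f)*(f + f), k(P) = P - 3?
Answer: -448/351 ≈ -1.2764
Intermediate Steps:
k(P) = -3 + P
g(f) = 4*f² (g(f) = (2*f)*(2*f) = 4*f²)
-448*(g(k(3)) + 1/(-128 + 479)) = -448*(4*(-3 + 3)² + 1/(-128 + 479)) = -448*(4*0² + 1/351) = -448*(4*0 + 1/351) = -448*(0 + 1/351) = -448*1/351 = -448/351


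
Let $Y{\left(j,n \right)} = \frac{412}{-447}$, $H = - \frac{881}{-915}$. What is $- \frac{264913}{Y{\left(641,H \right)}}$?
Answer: $\frac{118416111}{412} \approx 2.8742 \cdot 10^{5}$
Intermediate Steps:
$H = \frac{881}{915}$ ($H = \left(-881\right) \left(- \frac{1}{915}\right) = \frac{881}{915} \approx 0.96284$)
$Y{\left(j,n \right)} = - \frac{412}{447}$ ($Y{\left(j,n \right)} = 412 \left(- \frac{1}{447}\right) = - \frac{412}{447}$)
$- \frac{264913}{Y{\left(641,H \right)}} = - \frac{264913}{- \frac{412}{447}} = \left(-264913\right) \left(- \frac{447}{412}\right) = \frac{118416111}{412}$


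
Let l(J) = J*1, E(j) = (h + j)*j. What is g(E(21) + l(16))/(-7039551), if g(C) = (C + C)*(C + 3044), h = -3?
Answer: -903048/2346517 ≈ -0.38485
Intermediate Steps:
E(j) = j*(-3 + j) (E(j) = (-3 + j)*j = j*(-3 + j))
l(J) = J
g(C) = 2*C*(3044 + C) (g(C) = (2*C)*(3044 + C) = 2*C*(3044 + C))
g(E(21) + l(16))/(-7039551) = (2*(21*(-3 + 21) + 16)*(3044 + (21*(-3 + 21) + 16)))/(-7039551) = (2*(21*18 + 16)*(3044 + (21*18 + 16)))*(-1/7039551) = (2*(378 + 16)*(3044 + (378 + 16)))*(-1/7039551) = (2*394*(3044 + 394))*(-1/7039551) = (2*394*3438)*(-1/7039551) = 2709144*(-1/7039551) = -903048/2346517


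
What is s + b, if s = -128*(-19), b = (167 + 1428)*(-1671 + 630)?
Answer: -1657963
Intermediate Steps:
b = -1660395 (b = 1595*(-1041) = -1660395)
s = 2432
s + b = 2432 - 1660395 = -1657963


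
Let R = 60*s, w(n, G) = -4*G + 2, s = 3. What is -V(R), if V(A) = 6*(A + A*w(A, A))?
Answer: 774360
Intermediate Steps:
w(n, G) = 2 - 4*G
R = 180 (R = 60*3 = 180)
V(A) = 6*A + 6*A*(2 - 4*A) (V(A) = 6*(A + A*(2 - 4*A)) = 6*A + 6*A*(2 - 4*A))
-V(R) = -6*180*(3 - 4*180) = -6*180*(3 - 720) = -6*180*(-717) = -1*(-774360) = 774360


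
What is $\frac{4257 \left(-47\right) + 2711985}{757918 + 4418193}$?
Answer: $\frac{2511906}{5176111} \approx 0.48529$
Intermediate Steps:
$\frac{4257 \left(-47\right) + 2711985}{757918 + 4418193} = \frac{-200079 + 2711985}{5176111} = 2511906 \cdot \frac{1}{5176111} = \frac{2511906}{5176111}$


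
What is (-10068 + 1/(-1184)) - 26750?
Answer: -43592513/1184 ≈ -36818.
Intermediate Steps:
(-10068 + 1/(-1184)) - 26750 = (-10068 - 1/1184) - 26750 = -11920513/1184 - 26750 = -43592513/1184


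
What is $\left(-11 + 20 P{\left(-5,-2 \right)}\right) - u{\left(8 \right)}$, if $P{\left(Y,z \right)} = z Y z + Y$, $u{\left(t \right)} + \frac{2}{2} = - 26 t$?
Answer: $-302$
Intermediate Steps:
$u{\left(t \right)} = -1 - 26 t$
$P{\left(Y,z \right)} = Y + Y z^{2}$ ($P{\left(Y,z \right)} = Y z z + Y = Y z^{2} + Y = Y + Y z^{2}$)
$\left(-11 + 20 P{\left(-5,-2 \right)}\right) - u{\left(8 \right)} = \left(-11 + 20 \left(- 5 \left(1 + \left(-2\right)^{2}\right)\right)\right) - \left(-1 - 208\right) = \left(-11 + 20 \left(- 5 \left(1 + 4\right)\right)\right) - \left(-1 - 208\right) = \left(-11 + 20 \left(\left(-5\right) 5\right)\right) - -209 = \left(-11 + 20 \left(-25\right)\right) + 209 = \left(-11 - 500\right) + 209 = -511 + 209 = -302$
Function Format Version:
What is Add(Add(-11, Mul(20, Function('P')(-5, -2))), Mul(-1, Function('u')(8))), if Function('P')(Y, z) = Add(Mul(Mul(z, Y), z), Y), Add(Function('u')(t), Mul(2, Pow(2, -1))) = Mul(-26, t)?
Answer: -302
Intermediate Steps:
Function('u')(t) = Add(-1, Mul(-26, t))
Function('P')(Y, z) = Add(Y, Mul(Y, Pow(z, 2))) (Function('P')(Y, z) = Add(Mul(Mul(Y, z), z), Y) = Add(Mul(Y, Pow(z, 2)), Y) = Add(Y, Mul(Y, Pow(z, 2))))
Add(Add(-11, Mul(20, Function('P')(-5, -2))), Mul(-1, Function('u')(8))) = Add(Add(-11, Mul(20, Mul(-5, Add(1, Pow(-2, 2))))), Mul(-1, Add(-1, Mul(-26, 8)))) = Add(Add(-11, Mul(20, Mul(-5, Add(1, 4)))), Mul(-1, Add(-1, -208))) = Add(Add(-11, Mul(20, Mul(-5, 5))), Mul(-1, -209)) = Add(Add(-11, Mul(20, -25)), 209) = Add(Add(-11, -500), 209) = Add(-511, 209) = -302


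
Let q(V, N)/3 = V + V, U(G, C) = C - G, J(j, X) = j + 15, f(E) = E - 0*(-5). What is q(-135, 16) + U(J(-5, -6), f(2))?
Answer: -818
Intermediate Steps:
f(E) = E (f(E) = E - 1*0 = E + 0 = E)
J(j, X) = 15 + j
q(V, N) = 6*V (q(V, N) = 3*(V + V) = 3*(2*V) = 6*V)
q(-135, 16) + U(J(-5, -6), f(2)) = 6*(-135) + (2 - (15 - 5)) = -810 + (2 - 1*10) = -810 + (2 - 10) = -810 - 8 = -818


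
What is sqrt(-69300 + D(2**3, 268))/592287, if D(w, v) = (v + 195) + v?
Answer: I*sqrt(68569)/592287 ≈ 0.00044211*I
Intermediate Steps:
D(w, v) = 195 + 2*v (D(w, v) = (195 + v) + v = 195 + 2*v)
sqrt(-69300 + D(2**3, 268))/592287 = sqrt(-69300 + (195 + 2*268))/592287 = sqrt(-69300 + (195 + 536))*(1/592287) = sqrt(-69300 + 731)*(1/592287) = sqrt(-68569)*(1/592287) = (I*sqrt(68569))*(1/592287) = I*sqrt(68569)/592287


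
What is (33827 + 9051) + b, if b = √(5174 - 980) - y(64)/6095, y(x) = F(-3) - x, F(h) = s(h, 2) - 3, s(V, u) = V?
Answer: 52268296/1219 + 3*√466 ≈ 42943.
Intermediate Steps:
F(h) = -3 + h (F(h) = h - 3 = -3 + h)
y(x) = -6 - x (y(x) = (-3 - 3) - x = -6 - x)
b = 14/1219 + 3*√466 (b = √(5174 - 980) - (-6 - 1*64)/6095 = √4194 - (-6 - 64)/6095 = 3*√466 - (-70)/6095 = 3*√466 - 1*(-14/1219) = 3*√466 + 14/1219 = 14/1219 + 3*√466 ≈ 64.773)
(33827 + 9051) + b = (33827 + 9051) + (14/1219 + 3*√466) = 42878 + (14/1219 + 3*√466) = 52268296/1219 + 3*√466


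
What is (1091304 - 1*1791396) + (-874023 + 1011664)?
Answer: -562451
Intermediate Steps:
(1091304 - 1*1791396) + (-874023 + 1011664) = (1091304 - 1791396) + 137641 = -700092 + 137641 = -562451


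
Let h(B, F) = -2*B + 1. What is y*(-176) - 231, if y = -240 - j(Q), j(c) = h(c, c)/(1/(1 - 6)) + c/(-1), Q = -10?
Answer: 25289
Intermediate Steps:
h(B, F) = 1 - 2*B
j(c) = -5 + 9*c (j(c) = (1 - 2*c)/(1/(1 - 6)) + c/(-1) = (1 - 2*c)/(1/(-5)) + c*(-1) = (1 - 2*c)/(-1/5) - c = (1 - 2*c)*(-5) - c = (-5 + 10*c) - c = -5 + 9*c)
y = -145 (y = -240 - (-5 + 9*(-10)) = -240 - (-5 - 90) = -240 - 1*(-95) = -240 + 95 = -145)
y*(-176) - 231 = -145*(-176) - 231 = 25520 - 231 = 25289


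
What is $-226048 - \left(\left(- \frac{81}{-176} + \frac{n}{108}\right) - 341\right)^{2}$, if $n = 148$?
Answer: $- \frac{7702187079481}{22581504} \approx -3.4108 \cdot 10^{5}$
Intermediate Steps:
$-226048 - \left(\left(- \frac{81}{-176} + \frac{n}{108}\right) - 341\right)^{2} = -226048 - \left(\left(- \frac{81}{-176} + \frac{148}{108}\right) - 341\right)^{2} = -226048 - \left(\left(\left(-81\right) \left(- \frac{1}{176}\right) + 148 \cdot \frac{1}{108}\right) - 341\right)^{2} = -226048 - \left(\left(\frac{81}{176} + \frac{37}{27}\right) - 341\right)^{2} = -226048 - \left(\frac{8699}{4752} - 341\right)^{2} = -226048 - \left(- \frac{1611733}{4752}\right)^{2} = -226048 - \frac{2597683263289}{22581504} = - \frac{7702187079481}{22581504}$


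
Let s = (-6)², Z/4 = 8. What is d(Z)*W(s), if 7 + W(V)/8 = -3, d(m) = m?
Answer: -2560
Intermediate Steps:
Z = 32 (Z = 4*8 = 32)
s = 36
W(V) = -80 (W(V) = -56 + 8*(-3) = -56 - 24 = -80)
d(Z)*W(s) = 32*(-80) = -2560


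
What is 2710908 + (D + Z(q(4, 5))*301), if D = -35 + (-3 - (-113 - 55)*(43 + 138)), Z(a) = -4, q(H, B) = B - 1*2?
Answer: 2740074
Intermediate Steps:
q(H, B) = -2 + B (q(H, B) = B - 2 = -2 + B)
D = 30370 (D = -35 + (-3 - (-168)*181) = -35 + (-3 - 1*(-30408)) = -35 + (-3 + 30408) = -35 + 30405 = 30370)
2710908 + (D + Z(q(4, 5))*301) = 2710908 + (30370 - 4*301) = 2710908 + (30370 - 1204) = 2710908 + 29166 = 2740074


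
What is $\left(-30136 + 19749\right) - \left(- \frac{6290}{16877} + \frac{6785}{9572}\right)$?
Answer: $- \frac{1678039293793}{161546644} \approx -10387.0$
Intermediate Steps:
$\left(-30136 + 19749\right) - \left(- \frac{6290}{16877} + \frac{6785}{9572}\right) = -10387 - \frac{54302565}{161546644} = - \frac{1678039293793}{161546644}$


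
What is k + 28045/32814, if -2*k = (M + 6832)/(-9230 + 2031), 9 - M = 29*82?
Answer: 137560198/118113993 ≈ 1.1646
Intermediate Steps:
M = -2369 (M = 9 - 29*82 = 9 - 1*2378 = 9 - 2378 = -2369)
k = 4463/14398 (k = -(-2369 + 6832)/(2*(-9230 + 2031)) = -4463/(2*(-7199)) = -4463*(-1)/(2*7199) = -½*(-4463/7199) = 4463/14398 ≈ 0.30997)
k + 28045/32814 = 4463/14398 + 28045/32814 = 137560198/118113993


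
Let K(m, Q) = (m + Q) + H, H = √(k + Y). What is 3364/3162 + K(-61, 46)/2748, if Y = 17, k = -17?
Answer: 1532807/1448196 ≈ 1.0584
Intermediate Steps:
H = 0 (H = √(-17 + 17) = √0 = 0)
K(m, Q) = Q + m (K(m, Q) = (m + Q) + 0 = (Q + m) + 0 = Q + m)
3364/3162 + K(-61, 46)/2748 = 3364/3162 + (46 - 61)/2748 = 3364*(1/3162) - 15*1/2748 = 1682/1581 - 5/916 = 1532807/1448196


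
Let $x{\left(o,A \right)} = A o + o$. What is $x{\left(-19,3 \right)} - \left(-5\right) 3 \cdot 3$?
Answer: $-31$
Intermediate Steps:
$x{\left(o,A \right)} = o + A o$
$x{\left(-19,3 \right)} - \left(-5\right) 3 \cdot 3 = - 19 \left(1 + 3\right) - \left(-5\right) 3 \cdot 3 = \left(-19\right) 4 - \left(-15\right) 3 = -76 - -45 = -76 + 45 = -31$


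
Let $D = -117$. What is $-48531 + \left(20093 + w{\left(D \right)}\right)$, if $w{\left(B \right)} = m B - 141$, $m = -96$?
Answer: $-17347$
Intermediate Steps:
$w{\left(B \right)} = -141 - 96 B$ ($w{\left(B \right)} = - 96 B - 141 = -141 - 96 B$)
$-48531 + \left(20093 + w{\left(D \right)}\right) = -48531 + \left(20093 - -11091\right) = -48531 + \left(20093 + \left(-141 + 11232\right)\right) = -48531 + \left(20093 + 11091\right) = -48531 + 31184 = -17347$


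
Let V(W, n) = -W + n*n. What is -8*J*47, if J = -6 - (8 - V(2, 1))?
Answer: 5640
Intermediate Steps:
V(W, n) = n**2 - W (V(W, n) = -W + n**2 = n**2 - W)
J = -15 (J = -6 - (8 - (1**2 - 1*2)) = -6 - (8 - (1 - 2)) = -6 - (8 - 1*(-1)) = -6 - (8 + 1) = -6 - 1*9 = -6 - 9 = -15)
-8*J*47 = -8*(-15)*47 = 120*47 = 5640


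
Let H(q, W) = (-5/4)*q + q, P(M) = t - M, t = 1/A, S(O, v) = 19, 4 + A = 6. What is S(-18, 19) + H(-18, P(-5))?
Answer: 47/2 ≈ 23.500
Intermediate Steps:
A = 2 (A = -4 + 6 = 2)
t = ½ (t = 1/2 = ½ ≈ 0.50000)
P(M) = ½ - M
H(q, W) = -q/4 (H(q, W) = (-5*¼)*q + q = -5*q/4 + q = -q/4)
S(-18, 19) + H(-18, P(-5)) = 19 - ¼*(-18) = 19 + 9/2 = 47/2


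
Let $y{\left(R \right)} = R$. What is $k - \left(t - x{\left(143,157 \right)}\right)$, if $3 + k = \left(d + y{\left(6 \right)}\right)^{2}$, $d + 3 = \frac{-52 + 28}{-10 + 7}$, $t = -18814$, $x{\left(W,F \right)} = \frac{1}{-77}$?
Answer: $\frac{1457763}{77} \approx 18932.0$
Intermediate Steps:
$x{\left(W,F \right)} = - \frac{1}{77}$
$d = 5$ ($d = -3 + \frac{-52 + 28}{-10 + 7} = -3 - \frac{24}{-3} = -3 - -8 = -3 + 8 = 5$)
$k = 118$ ($k = -3 + \left(5 + 6\right)^{2} = -3 + 11^{2} = -3 + 121 = 118$)
$k - \left(t - x{\left(143,157 \right)}\right) = 118 - \left(-18814 - - \frac{1}{77}\right) = 118 - \left(-18814 + \frac{1}{77}\right) = 118 - - \frac{1448677}{77} = 118 + \frac{1448677}{77} = \frac{1457763}{77}$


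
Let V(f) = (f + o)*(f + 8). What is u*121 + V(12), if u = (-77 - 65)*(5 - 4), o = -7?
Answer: -17082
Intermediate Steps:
V(f) = (-7 + f)*(8 + f) (V(f) = (f - 7)*(f + 8) = (-7 + f)*(8 + f))
u = -142 (u = -142*1 = -142)
u*121 + V(12) = -142*121 + (-56 + 12 + 12²) = -17182 + (-56 + 12 + 144) = -17182 + 100 = -17082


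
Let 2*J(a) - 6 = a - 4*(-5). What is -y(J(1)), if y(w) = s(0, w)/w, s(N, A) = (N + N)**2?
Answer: 0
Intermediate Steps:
s(N, A) = 4*N**2 (s(N, A) = (2*N)**2 = 4*N**2)
J(a) = 13 + a/2 (J(a) = 3 + (a - 4*(-5))/2 = 3 + (a + 20)/2 = 3 + (20 + a)/2 = 3 + (10 + a/2) = 13 + a/2)
y(w) = 0 (y(w) = (4*0**2)/w = (4*0)/w = 0/w = 0)
-y(J(1)) = -1*0 = 0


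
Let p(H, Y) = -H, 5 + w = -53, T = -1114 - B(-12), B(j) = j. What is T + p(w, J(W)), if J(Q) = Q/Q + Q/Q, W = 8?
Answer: -1044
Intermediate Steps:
T = -1102 (T = -1114 - 1*(-12) = -1114 + 12 = -1102)
w = -58 (w = -5 - 53 = -58)
J(Q) = 2 (J(Q) = 1 + 1 = 2)
T + p(w, J(W)) = -1102 - 1*(-58) = -1102 + 58 = -1044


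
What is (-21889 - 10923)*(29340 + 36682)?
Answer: -2166313864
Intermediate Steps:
(-21889 - 10923)*(29340 + 36682) = -32812*66022 = -2166313864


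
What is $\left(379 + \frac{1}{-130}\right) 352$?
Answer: $\frac{8671344}{65} \approx 1.3341 \cdot 10^{5}$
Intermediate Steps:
$\left(379 + \frac{1}{-130}\right) 352 = \left(379 - \frac{1}{130}\right) 352 = \frac{49269}{130} \cdot 352 = \frac{8671344}{65}$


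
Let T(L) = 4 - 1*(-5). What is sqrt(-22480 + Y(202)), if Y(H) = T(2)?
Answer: I*sqrt(22471) ≈ 149.9*I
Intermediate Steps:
T(L) = 9 (T(L) = 4 + 5 = 9)
Y(H) = 9
sqrt(-22480 + Y(202)) = sqrt(-22480 + 9) = sqrt(-22471) = I*sqrt(22471)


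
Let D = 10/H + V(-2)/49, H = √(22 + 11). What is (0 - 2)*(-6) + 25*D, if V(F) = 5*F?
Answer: 338/49 + 250*√33/33 ≈ 50.417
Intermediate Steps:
H = √33 ≈ 5.7446
D = -10/49 + 10*√33/33 (D = 10/(√33) + (5*(-2))/49 = 10*(√33/33) - 10*1/49 = 10*√33/33 - 10/49 = -10/49 + 10*√33/33 ≈ 1.5367)
(0 - 2)*(-6) + 25*D = (0 - 2)*(-6) + 25*(-10/49 + 10*√33/33) = -2*(-6) + (-250/49 + 250*√33/33) = 12 + (-250/49 + 250*√33/33) = 338/49 + 250*√33/33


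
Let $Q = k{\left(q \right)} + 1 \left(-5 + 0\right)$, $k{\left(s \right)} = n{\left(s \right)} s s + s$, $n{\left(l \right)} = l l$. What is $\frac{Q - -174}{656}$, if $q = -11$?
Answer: $\frac{14799}{656} \approx 22.559$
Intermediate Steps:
$n{\left(l \right)} = l^{2}$
$k{\left(s \right)} = s + s^{4}$ ($k{\left(s \right)} = s^{2} s s + s = s^{2} s^{2} + s = s^{4} + s = s + s^{4}$)
$Q = 14625$ ($Q = \left(-11 + \left(-11\right)^{4}\right) + 1 \left(-5 + 0\right) = \left(-11 + 14641\right) + 1 \left(-5\right) = 14630 - 5 = 14625$)
$\frac{Q - -174}{656} = \frac{14625 - -174}{656} = \left(14625 + 174\right) \frac{1}{656} = 14799 \cdot \frac{1}{656} = \frac{14799}{656}$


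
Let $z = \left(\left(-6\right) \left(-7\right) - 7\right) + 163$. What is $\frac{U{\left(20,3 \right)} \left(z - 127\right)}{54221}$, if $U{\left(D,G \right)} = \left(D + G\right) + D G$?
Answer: $\frac{5893}{54221} \approx 0.10868$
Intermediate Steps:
$z = 198$ ($z = \left(42 - 7\right) + 163 = 35 + 163 = 198$)
$U{\left(D,G \right)} = D + G + D G$
$\frac{U{\left(20,3 \right)} \left(z - 127\right)}{54221} = \frac{\left(20 + 3 + 20 \cdot 3\right) \left(198 - 127\right)}{54221} = \left(20 + 3 + 60\right) 71 \cdot \frac{1}{54221} = 83 \cdot 71 \cdot \frac{1}{54221} = 5893 \cdot \frac{1}{54221} = \frac{5893}{54221}$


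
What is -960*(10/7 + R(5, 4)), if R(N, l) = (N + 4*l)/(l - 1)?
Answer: -56640/7 ≈ -8091.4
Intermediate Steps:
R(N, l) = (N + 4*l)/(-1 + l)
-960*(10/7 + R(5, 4)) = -960*(10/7 + (5 + 4*4)/(-1 + 4)) = -960*(10*(⅐) + (5 + 16)/3) = -960*(10/7 + (⅓)*21) = -960*(10/7 + 7) = -960*59/7 = -96*590/7 = -56640/7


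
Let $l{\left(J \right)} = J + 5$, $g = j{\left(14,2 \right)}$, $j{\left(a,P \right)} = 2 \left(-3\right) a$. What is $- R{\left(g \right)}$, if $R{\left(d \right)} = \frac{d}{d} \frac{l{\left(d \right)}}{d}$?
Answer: $- \frac{79}{84} \approx -0.94048$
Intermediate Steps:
$j{\left(a,P \right)} = - 6 a$
$g = -84$ ($g = \left(-6\right) 14 = -84$)
$l{\left(J \right)} = 5 + J$
$R{\left(d \right)} = \frac{5 + d}{d}$ ($R{\left(d \right)} = \frac{d}{d} \frac{5 + d}{d} = 1 \frac{5 + d}{d} = \frac{5 + d}{d}$)
$- R{\left(g \right)} = - \frac{5 - 84}{-84} = - \frac{\left(-1\right) \left(-79\right)}{84} = \left(-1\right) \frac{79}{84} = - \frac{79}{84}$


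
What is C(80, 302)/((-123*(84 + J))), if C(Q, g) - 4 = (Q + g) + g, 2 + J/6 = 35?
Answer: -344/17343 ≈ -0.019835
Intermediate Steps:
J = 198 (J = -12 + 6*35 = -12 + 210 = 198)
C(Q, g) = 4 + Q + 2*g (C(Q, g) = 4 + ((Q + g) + g) = 4 + (Q + 2*g) = 4 + Q + 2*g)
C(80, 302)/((-123*(84 + J))) = (4 + 80 + 2*302)/((-123*(84 + 198))) = (4 + 80 + 604)/((-123*282)) = 688/(-34686) = 688*(-1/34686) = -344/17343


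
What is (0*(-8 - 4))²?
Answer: 0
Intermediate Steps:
(0*(-8 - 4))² = (0*(-12))² = 0² = 0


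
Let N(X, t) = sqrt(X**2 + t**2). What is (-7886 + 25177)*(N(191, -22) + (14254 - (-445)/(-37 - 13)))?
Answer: 2463120241/10 + 17291*sqrt(36965) ≈ 2.4964e+8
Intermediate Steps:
(-7886 + 25177)*(N(191, -22) + (14254 - (-445)/(-37 - 13))) = (-7886 + 25177)*(sqrt(191**2 + (-22)**2) + (14254 - (-445)/(-37 - 13))) = 17291*(sqrt(36481 + 484) + (14254 - (-445)/(-50))) = 17291*(sqrt(36965) + (14254 - (-1)*(-445)/50)) = 17291*(sqrt(36965) + (14254 - 1*89/10)) = 17291*(sqrt(36965) + (14254 - 89/10)) = 17291*(sqrt(36965) + 142451/10) = 17291*(142451/10 + sqrt(36965)) = 2463120241/10 + 17291*sqrt(36965)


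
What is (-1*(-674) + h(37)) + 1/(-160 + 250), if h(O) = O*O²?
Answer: 4619431/90 ≈ 51327.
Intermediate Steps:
h(O) = O³
(-1*(-674) + h(37)) + 1/(-160 + 250) = (-1*(-674) + 37³) + 1/(-160 + 250) = (674 + 50653) + 1/90 = 51327 + 1/90 = 4619431/90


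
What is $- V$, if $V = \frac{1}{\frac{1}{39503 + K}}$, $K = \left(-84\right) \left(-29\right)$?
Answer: $-41939$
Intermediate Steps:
$K = 2436$
$V = 41939$ ($V = \frac{1}{\frac{1}{39503 + 2436}} = \frac{1}{\frac{1}{41939}} = 41939$)
$- V = \left(-1\right) 41939 = -41939$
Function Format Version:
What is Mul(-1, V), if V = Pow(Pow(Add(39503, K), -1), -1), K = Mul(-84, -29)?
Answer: -41939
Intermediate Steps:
K = 2436
V = 41939 (V = Pow(Pow(Add(39503, 2436), -1), -1) = Pow(Pow(41939, -1), -1) = Pow(Rational(1, 41939), -1) = 41939)
Mul(-1, V) = Mul(-1, 41939) = -41939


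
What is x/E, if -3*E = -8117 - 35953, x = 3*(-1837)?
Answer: -5511/14690 ≈ -0.37515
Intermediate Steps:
x = -5511
E = 14690 (E = -(-8117 - 35953)/3 = -⅓*(-44070) = 14690)
x/E = -5511/14690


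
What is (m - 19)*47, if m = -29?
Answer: -2256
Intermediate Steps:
(m - 19)*47 = (-29 - 19)*47 = -48*47 = -2256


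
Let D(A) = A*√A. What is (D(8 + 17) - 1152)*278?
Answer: -285506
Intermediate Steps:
D(A) = A^(3/2)
(D(8 + 17) - 1152)*278 = ((8 + 17)^(3/2) - 1152)*278 = (25^(3/2) - 1152)*278 = (125 - 1152)*278 = -1027*278 = -285506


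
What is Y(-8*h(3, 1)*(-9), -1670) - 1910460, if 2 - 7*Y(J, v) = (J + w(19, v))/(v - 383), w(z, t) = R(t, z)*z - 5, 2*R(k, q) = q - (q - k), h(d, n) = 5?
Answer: -27455232064/14371 ≈ -1.9105e+6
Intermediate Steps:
R(k, q) = k/2 (R(k, q) = (q - (q - k))/2 = (q + (k - q))/2 = k/2)
w(z, t) = -5 + t*z/2 (w(z, t) = (t/2)*z - 5 = t*z/2 - 5 = -5 + t*z/2)
Y(J, v) = 2/7 - (-5 + J + 19*v/2)/(7*(-383 + v)) (Y(J, v) = 2/7 - (J + (-5 + (½)*v*19))/(7*(v - 383)) = 2/7 - (J + (-5 + 19*v/2))/(7*(-383 + v)) = 2/7 - (-5 + J + 19*v/2)/(7*(-383 + v)))
Y(-8*h(3, 1)*(-9), -1670) - 1910460 = (-1522 - 15*(-1670) - 2*(-8*5)*(-9))/(14*(-383 - 1670)) - 1910460 = (1/14)*(-1522 + 25050 - (-80)*(-9))/(-2053) - 1910460 = (1/14)*(-1/2053)*(-1522 + 25050 - 2*360) - 1910460 = (1/14)*(-1/2053)*(-1522 + 25050 - 720) - 1910460 = (1/14)*(-1/2053)*22808 - 1910460 = -11404/14371 - 1910460 = -27455232064/14371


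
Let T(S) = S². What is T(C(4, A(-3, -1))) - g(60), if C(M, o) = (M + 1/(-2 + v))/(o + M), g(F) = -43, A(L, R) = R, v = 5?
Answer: 3652/81 ≈ 45.086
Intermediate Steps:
C(M, o) = (⅓ + M)/(M + o) (C(M, o) = (M + 1/(-2 + 5))/(o + M) = (M + 1/3)/(M + o) = (M + ⅓)/(M + o) = (⅓ + M)/(M + o))
T(C(4, A(-3, -1))) - g(60) = ((⅓ + 4)/(4 - 1))² - 1*(-43) = ((13/3)/3)² + 43 = ((⅓)*(13/3))² + 43 = (13/9)² + 43 = 169/81 + 43 = 3652/81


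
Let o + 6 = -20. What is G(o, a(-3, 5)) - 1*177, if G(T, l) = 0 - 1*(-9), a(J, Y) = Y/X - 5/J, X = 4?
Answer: -168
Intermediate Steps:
a(J, Y) = -5/J + Y/4 (a(J, Y) = Y/4 - 5/J = -5/J + Y/4)
o = -26 (o = -6 - 20 = -26)
G(T, l) = 9 (G(T, l) = 0 + 9 = 9)
G(o, a(-3, 5)) - 1*177 = 9 - 1*177 = 9 - 177 = -168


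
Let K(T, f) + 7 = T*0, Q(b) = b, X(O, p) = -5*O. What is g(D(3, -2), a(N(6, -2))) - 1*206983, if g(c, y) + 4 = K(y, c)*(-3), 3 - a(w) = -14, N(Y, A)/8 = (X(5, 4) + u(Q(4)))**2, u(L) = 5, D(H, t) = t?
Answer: -206966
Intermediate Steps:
N(Y, A) = 3200 (N(Y, A) = 8*(-5*5 + 5)**2 = 8*(-25 + 5)**2 = 8*(-20)**2 = 8*400 = 3200)
a(w) = 17 (a(w) = 3 - 1*(-14) = 3 + 14 = 17)
K(T, f) = -7 (K(T, f) = -7 + T*0 = -7 + 0 = -7)
g(c, y) = 17 (g(c, y) = -4 - 7*(-3) = -4 + 21 = 17)
g(D(3, -2), a(N(6, -2))) - 1*206983 = 17 - 1*206983 = 17 - 206983 = -206966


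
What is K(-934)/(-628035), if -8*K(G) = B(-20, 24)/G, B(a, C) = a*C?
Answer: 2/19552823 ≈ 1.0229e-7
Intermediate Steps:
B(a, C) = C*a
K(G) = 60/G (K(G) = -24*(-20)/(8*G) = -(-60)/G = 60/G)
K(-934)/(-628035) = (60/(-934))/(-628035) = (60*(-1/934))*(-1/628035) = -30/467*(-1/628035) = 2/19552823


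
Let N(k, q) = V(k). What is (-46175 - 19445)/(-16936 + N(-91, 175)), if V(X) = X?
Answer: 65620/17027 ≈ 3.8539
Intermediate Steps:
N(k, q) = k
(-46175 - 19445)/(-16936 + N(-91, 175)) = (-46175 - 19445)/(-16936 - 91) = -65620/(-17027) = -65620*(-1/17027) = 65620/17027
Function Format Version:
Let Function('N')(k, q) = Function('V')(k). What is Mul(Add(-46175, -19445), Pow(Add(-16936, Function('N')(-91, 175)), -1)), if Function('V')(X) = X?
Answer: Rational(65620, 17027) ≈ 3.8539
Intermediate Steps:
Function('N')(k, q) = k
Mul(Add(-46175, -19445), Pow(Add(-16936, Function('N')(-91, 175)), -1)) = Mul(Add(-46175, -19445), Pow(Add(-16936, -91), -1)) = Mul(-65620, Pow(-17027, -1)) = Mul(-65620, Rational(-1, 17027)) = Rational(65620, 17027)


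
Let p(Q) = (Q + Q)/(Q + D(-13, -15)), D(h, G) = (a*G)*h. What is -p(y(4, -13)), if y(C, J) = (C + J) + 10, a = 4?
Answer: -2/781 ≈ -0.0025608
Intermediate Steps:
D(h, G) = 4*G*h (D(h, G) = (4*G)*h = 4*G*h)
y(C, J) = 10 + C + J
p(Q) = 2*Q/(780 + Q) (p(Q) = (Q + Q)/(Q + 4*(-15)*(-13)) = (2*Q)/(Q + 780) = (2*Q)/(780 + Q) = 2*Q/(780 + Q))
-p(y(4, -13)) = -2*(10 + 4 - 13)/(780 + (10 + 4 - 13)) = -2/(780 + 1) = -2/781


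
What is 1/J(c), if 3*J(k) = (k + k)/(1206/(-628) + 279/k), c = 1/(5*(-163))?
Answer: 174571760385/628 ≈ 2.7798e+8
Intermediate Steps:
c = -1/815 (c = 1/(-815) = -1/815 ≈ -0.0012270)
J(k) = 2*k/(3*(-603/314 + 279/k)) (J(k) = ((k + k)/(1206/(-628) + 279/k))/3 = ((2*k)/(1206*(-1/628) + 279/k))/3 = ((2*k)/(-603/314 + 279/k))/3 = (2*k/(-603/314 + 279/k))/3 = 2*k/(3*(-603/314 + 279/k)))
1/J(c) = 1/(-628*(-1/815)²/(-262818 + 1809*(-1/815))) = 1/(-628*1/664225/(-262818 - 1809/815)) = 1/(-628*1/664225/(-214198479/815)) = 1/(-628*1/664225*(-815/214198479)) = 1/(628/174571760385) = 174571760385/628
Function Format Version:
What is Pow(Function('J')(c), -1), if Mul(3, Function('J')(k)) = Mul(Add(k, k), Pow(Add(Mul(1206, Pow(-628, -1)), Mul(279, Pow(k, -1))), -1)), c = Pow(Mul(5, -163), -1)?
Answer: Rational(174571760385, 628) ≈ 2.7798e+8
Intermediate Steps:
c = Rational(-1, 815) (c = Pow(-815, -1) = Rational(-1, 815) ≈ -0.0012270)
Function('J')(k) = Mul(Rational(2, 3), k, Pow(Add(Rational(-603, 314), Mul(279, Pow(k, -1))), -1)) (Function('J')(k) = Mul(Rational(1, 3), Mul(Add(k, k), Pow(Add(Mul(1206, Pow(-628, -1)), Mul(279, Pow(k, -1))), -1))) = Mul(Rational(1, 3), Mul(Mul(2, k), Pow(Add(Mul(1206, Rational(-1, 628)), Mul(279, Pow(k, -1))), -1))) = Mul(Rational(1, 3), Mul(Mul(2, k), Pow(Add(Rational(-603, 314), Mul(279, Pow(k, -1))), -1))) = Mul(Rational(1, 3), Mul(2, k, Pow(Add(Rational(-603, 314), Mul(279, Pow(k, -1))), -1))) = Mul(Rational(2, 3), k, Pow(Add(Rational(-603, 314), Mul(279, Pow(k, -1))), -1)))
Pow(Function('J')(c), -1) = Pow(Mul(-628, Pow(Rational(-1, 815), 2), Pow(Add(-262818, Mul(1809, Rational(-1, 815))), -1)), -1) = Pow(Mul(-628, Rational(1, 664225), Pow(Add(-262818, Rational(-1809, 815)), -1)), -1) = Pow(Mul(-628, Rational(1, 664225), Pow(Rational(-214198479, 815), -1)), -1) = Pow(Mul(-628, Rational(1, 664225), Rational(-815, 214198479)), -1) = Pow(Rational(628, 174571760385), -1) = Rational(174571760385, 628)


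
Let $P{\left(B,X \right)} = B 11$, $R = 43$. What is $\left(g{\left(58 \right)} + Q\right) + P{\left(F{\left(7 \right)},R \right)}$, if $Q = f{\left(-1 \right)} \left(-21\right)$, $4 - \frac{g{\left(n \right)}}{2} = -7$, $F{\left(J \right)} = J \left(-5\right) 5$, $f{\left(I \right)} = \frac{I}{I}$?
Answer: $-1924$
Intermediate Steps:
$f{\left(I \right)} = 1$
$F{\left(J \right)} = - 25 J$ ($F{\left(J \right)} = - 5 J 5 = - 25 J$)
$g{\left(n \right)} = 22$ ($g{\left(n \right)} = 8 - -14 = 8 + 14 = 22$)
$Q = -21$ ($Q = 1 \left(-21\right) = -21$)
$P{\left(B,X \right)} = 11 B$
$\left(g{\left(58 \right)} + Q\right) + P{\left(F{\left(7 \right)},R \right)} = \left(22 - 21\right) + 11 \left(\left(-25\right) 7\right) = 1 + 11 \left(-175\right) = 1 - 1925 = -1924$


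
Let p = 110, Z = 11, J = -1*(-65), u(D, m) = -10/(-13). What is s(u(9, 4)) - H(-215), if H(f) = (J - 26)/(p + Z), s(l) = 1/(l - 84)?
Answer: -43771/130922 ≈ -0.33433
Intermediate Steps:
u(D, m) = 10/13 (u(D, m) = -10*(-1/13) = 10/13)
J = 65
s(l) = 1/(-84 + l)
H(f) = 39/121 (H(f) = (65 - 26)/(110 + 11) = 39/121)
s(u(9, 4)) - H(-215) = 1/(-84 + 10/13) - 1*39/121 = 1/(-1082/13) - 39/121 = -13/1082 - 39/121 = -43771/130922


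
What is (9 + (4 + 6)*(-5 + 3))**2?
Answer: 121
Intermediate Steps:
(9 + (4 + 6)*(-5 + 3))**2 = (9 + 10*(-2))**2 = (9 - 20)**2 = (-11)**2 = 121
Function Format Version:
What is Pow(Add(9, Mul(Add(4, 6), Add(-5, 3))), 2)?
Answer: 121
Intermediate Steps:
Pow(Add(9, Mul(Add(4, 6), Add(-5, 3))), 2) = Pow(Add(9, Mul(10, -2)), 2) = Pow(Add(9, -20), 2) = Pow(-11, 2) = 121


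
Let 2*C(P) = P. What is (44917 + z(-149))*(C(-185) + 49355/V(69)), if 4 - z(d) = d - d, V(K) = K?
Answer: 3860735345/138 ≈ 2.7976e+7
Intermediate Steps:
C(P) = P/2
z(d) = 4 (z(d) = 4 - (d - d) = 4 - 1*0 = 4 + 0 = 4)
(44917 + z(-149))*(C(-185) + 49355/V(69)) = (44917 + 4)*((1/2)*(-185) + 49355/69) = 44921*(-185/2 + 49355*(1/69)) = 44921*(-185/2 + 49355/69) = 44921*(85945/138) = 3860735345/138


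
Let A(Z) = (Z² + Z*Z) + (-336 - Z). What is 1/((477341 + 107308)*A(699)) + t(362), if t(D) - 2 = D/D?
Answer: 1712145181150/570715060383 ≈ 3.0000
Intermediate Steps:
A(Z) = -336 - Z + 2*Z² (A(Z) = (Z² + Z²) + (-336 - Z) = 2*Z² + (-336 - Z) = -336 - Z + 2*Z²)
t(D) = 3 (t(D) = 2 + D/D = 2 + 1 = 3)
1/((477341 + 107308)*A(699)) + t(362) = 1/((477341 + 107308)*(-336 - 1*699 + 2*699²)) + 3 = 1/(584649*(-336 - 699 + 2*488601)) + 3 = 1/(584649*(-336 - 699 + 977202)) + 3 = (1/584649)/976167 + 3 = (1/584649)*(1/976167) + 3 = 1/570715060383 + 3 = 1712145181150/570715060383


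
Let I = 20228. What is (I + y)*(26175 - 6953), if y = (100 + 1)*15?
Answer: 417943946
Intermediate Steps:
y = 1515 (y = 101*15 = 1515)
(I + y)*(26175 - 6953) = (20228 + 1515)*(26175 - 6953) = 21743*19222 = 417943946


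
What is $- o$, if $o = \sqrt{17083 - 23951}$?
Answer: $- 2 i \sqrt{1717} \approx - 82.873 i$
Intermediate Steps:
$o = 2 i \sqrt{1717}$ ($o = \sqrt{-6868} = 2 i \sqrt{1717} \approx 82.873 i$)
$- o = - 2 i \sqrt{1717}$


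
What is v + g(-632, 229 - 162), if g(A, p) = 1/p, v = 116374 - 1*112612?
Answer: 252055/67 ≈ 3762.0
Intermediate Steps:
v = 3762 (v = 116374 - 112612 = 3762)
v + g(-632, 229 - 162) = 3762 + 1/(229 - 162) = 3762 + 1/67 = 252055/67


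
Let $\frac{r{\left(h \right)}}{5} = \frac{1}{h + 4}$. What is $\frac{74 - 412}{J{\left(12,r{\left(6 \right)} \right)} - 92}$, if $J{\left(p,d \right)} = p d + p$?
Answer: $\frac{169}{37} \approx 4.5676$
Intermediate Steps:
$r{\left(h \right)} = \frac{5}{4 + h}$ ($r{\left(h \right)} = \frac{5}{h + 4} = \frac{5}{4 + h}$)
$J{\left(p,d \right)} = p + d p$ ($J{\left(p,d \right)} = d p + p = p + d p$)
$\frac{74 - 412}{J{\left(12,r{\left(6 \right)} \right)} - 92} = \frac{74 - 412}{12 \left(1 + \frac{5}{4 + 6}\right) - 92} = - \frac{338}{12 \left(1 + \frac{5}{10}\right) - 92} = - \frac{338}{12 \left(1 + 5 \cdot \frac{1}{10}\right) - 92} = - \frac{338}{12 \left(1 + \frac{1}{2}\right) - 92} = - \frac{338}{12 \cdot \frac{3}{2} - 92} = - \frac{338}{18 - 92} = - \frac{338}{-74} = \left(-338\right) \left(- \frac{1}{74}\right) = \frac{169}{37}$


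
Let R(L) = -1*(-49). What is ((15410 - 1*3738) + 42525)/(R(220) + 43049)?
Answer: 4927/3918 ≈ 1.2575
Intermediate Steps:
R(L) = 49
((15410 - 1*3738) + 42525)/(R(220) + 43049) = ((15410 - 1*3738) + 42525)/(49 + 43049) = ((15410 - 3738) + 42525)/43098 = (11672 + 42525)*(1/43098) = 54197*(1/43098) = 4927/3918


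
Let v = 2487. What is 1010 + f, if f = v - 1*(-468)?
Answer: 3965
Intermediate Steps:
f = 2955 (f = 2487 - 1*(-468) = 2487 + 468 = 2955)
1010 + f = 1010 + 2955 = 3965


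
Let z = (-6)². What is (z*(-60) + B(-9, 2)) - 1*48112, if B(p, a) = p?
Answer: -50281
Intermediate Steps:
z = 36
(z*(-60) + B(-9, 2)) - 1*48112 = (36*(-60) - 9) - 1*48112 = (-2160 - 9) - 48112 = -2169 - 48112 = -50281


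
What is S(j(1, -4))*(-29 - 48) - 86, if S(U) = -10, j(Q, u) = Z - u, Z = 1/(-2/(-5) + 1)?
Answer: 684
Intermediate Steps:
Z = 5/7 (Z = 1/(-2*(-⅕) + 1) = 1/(⅖ + 1) = 1/(7/5) = 5/7 ≈ 0.71429)
j(Q, u) = 5/7 - u
S(j(1, -4))*(-29 - 48) - 86 = -10*(-29 - 48) - 86 = -10*(-77) - 86 = 770 - 86 = 684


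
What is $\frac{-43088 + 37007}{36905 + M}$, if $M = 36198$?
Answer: $- \frac{6081}{73103} \approx -0.083184$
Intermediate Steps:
$\frac{-43088 + 37007}{36905 + M} = \frac{-43088 + 37007}{36905 + 36198} = - \frac{6081}{73103}$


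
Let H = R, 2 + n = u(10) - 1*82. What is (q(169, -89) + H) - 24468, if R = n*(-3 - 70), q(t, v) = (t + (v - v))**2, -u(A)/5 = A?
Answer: 13875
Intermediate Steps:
u(A) = -5*A
q(t, v) = t**2 (q(t, v) = (t + 0)**2 = t**2)
n = -134 (n = -2 + (-5*10 - 1*82) = -2 + (-50 - 82) = -2 - 132 = -134)
R = 9782 (R = -134*(-3 - 70) = -134*(-73) = 9782)
H = 9782
(q(169, -89) + H) - 24468 = (169**2 + 9782) - 24468 = (28561 + 9782) - 24468 = 38343 - 24468 = 13875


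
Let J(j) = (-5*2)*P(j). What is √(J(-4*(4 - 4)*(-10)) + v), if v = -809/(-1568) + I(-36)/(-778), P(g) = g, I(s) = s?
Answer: 5*√10671826/21784 ≈ 0.74981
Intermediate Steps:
J(j) = -10*j (J(j) = (-5*2)*j = -10*j)
v = 342925/609952 (v = -809/(-1568) - 36/(-778) = -809*(-1/1568) - 36*(-1/778) = 809/1568 + 18/389 = 342925/609952 ≈ 0.56222)
√(J(-4*(4 - 4)*(-10)) + v) = √(-10*(-4*(4 - 4))*(-10) + 342925/609952) = √(-10*(-4*0)*(-10) + 342925/609952) = √(-0*(-10) + 342925/609952) = √(-10*0 + 342925/609952) = √(0 + 342925/609952) = √(342925/609952) = 5*√10671826/21784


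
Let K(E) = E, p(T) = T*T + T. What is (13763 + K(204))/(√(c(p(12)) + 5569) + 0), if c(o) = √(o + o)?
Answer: 13967/√(5569 + 2*√78) ≈ 186.86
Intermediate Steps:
p(T) = T + T² (p(T) = T² + T = T + T²)
c(o) = √2*√o (c(o) = √(2*o) = √2*√o)
(13763 + K(204))/(√(c(p(12)) + 5569) + 0) = (13763 + 204)/(√(√2*√(12*(1 + 12)) + 5569) + 0) = 13967/(√(√2*√(12*13) + 5569) + 0) = 13967/(√(√2*√156 + 5569) + 0) = 13967/(√(√2*(2*√39) + 5569) + 0) = 13967/(√(2*√78 + 5569) + 0) = 13967/(√(5569 + 2*√78) + 0) = 13967/(√(5569 + 2*√78)) = 13967/√(5569 + 2*√78)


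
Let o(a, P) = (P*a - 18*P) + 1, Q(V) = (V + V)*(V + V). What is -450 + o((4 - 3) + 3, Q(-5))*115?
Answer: -161335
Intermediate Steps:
Q(V) = 4*V² (Q(V) = (2*V)*(2*V) = 4*V²)
o(a, P) = 1 - 18*P + P*a (o(a, P) = (-18*P + P*a) + 1 = 1 - 18*P + P*a)
-450 + o((4 - 3) + 3, Q(-5))*115 = -450 + (1 - 72*(-5)² + (4*(-5)²)*((4 - 3) + 3))*115 = -450 + (1 - 72*25 + (4*25)*(1 + 3))*115 = -450 + (1 - 18*100 + 100*4)*115 = -450 + (1 - 1800 + 400)*115 = -450 - 1399*115 = -450 - 160885 = -161335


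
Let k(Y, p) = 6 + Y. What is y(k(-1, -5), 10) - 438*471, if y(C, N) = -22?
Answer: -206320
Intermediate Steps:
y(k(-1, -5), 10) - 438*471 = -22 - 438*471 = -22 - 206298 = -206320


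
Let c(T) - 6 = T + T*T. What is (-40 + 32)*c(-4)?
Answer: -144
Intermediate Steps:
c(T) = 6 + T + T² (c(T) = 6 + (T + T*T) = 6 + (T + T²) = 6 + T + T²)
(-40 + 32)*c(-4) = (-40 + 32)*(6 - 4 + (-4)²) = -8*(6 - 4 + 16) = -8*18 = -144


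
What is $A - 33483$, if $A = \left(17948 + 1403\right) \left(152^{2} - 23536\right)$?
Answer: $-8393115$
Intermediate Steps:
$A = -8359632$ ($A = 19351 \left(23104 - 23536\right) = 19351 \left(-432\right) = -8359632$)
$A - 33483 = -8359632 - 33483 = -8393115$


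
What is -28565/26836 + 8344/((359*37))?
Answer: -155509311/356462588 ≈ -0.43626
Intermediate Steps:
-28565/26836 + 8344/((359*37)) = -28565*1/26836 + 8344/13283 = -28565/26836 + 8344*(1/13283) = -28565/26836 + 8344/13283 = -155509311/356462588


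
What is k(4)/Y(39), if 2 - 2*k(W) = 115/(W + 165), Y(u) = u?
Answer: 223/13182 ≈ 0.016917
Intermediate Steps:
k(W) = 1 - 115/(2*(165 + W)) (k(W) = 1 - 115/(2*(W + 165)) = 1 - 115/(2*(165 + W)))
k(4)/Y(39) = ((215/2 + 4)/(165 + 4))/39 = ((223/2)/169)*(1/39) = ((1/169)*(223/2))*(1/39) = (223/338)*(1/39) = 223/13182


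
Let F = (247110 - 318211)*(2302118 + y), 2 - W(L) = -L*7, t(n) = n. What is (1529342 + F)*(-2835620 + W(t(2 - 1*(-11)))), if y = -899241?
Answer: 282828019359904845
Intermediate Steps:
W(L) = 2 + 7*L (W(L) = 2 - (-L)*7 = 2 - (-7)*L = 2 + 7*L)
F = -99745957577 (F = (247110 - 318211)*(2302118 - 899241) = -71101*1402877 = -99745957577)
(1529342 + F)*(-2835620 + W(t(2 - 1*(-11)))) = (1529342 - 99745957577)*(-2835620 + (2 + 7*(2 - 1*(-11)))) = -99744428235*(-2835620 + (2 + 7*(2 + 11))) = -99744428235*(-2835620 + (2 + 7*13)) = -99744428235*(-2835620 + (2 + 91)) = -99744428235*(-2835620 + 93) = -99744428235*(-2835527) = 282828019359904845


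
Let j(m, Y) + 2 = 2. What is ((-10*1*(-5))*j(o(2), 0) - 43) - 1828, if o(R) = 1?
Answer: -1871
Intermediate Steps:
j(m, Y) = 0 (j(m, Y) = -2 + 2 = 0)
((-10*1*(-5))*j(o(2), 0) - 43) - 1828 = (-10*1*(-5)*0 - 43) - 1828 = (-(-50)*0 - 43) - 1828 = (-10*(-5)*0 - 43) - 1828 = (50*0 - 43) - 1828 = (0 - 43) - 1828 = -43 - 1828 = -1871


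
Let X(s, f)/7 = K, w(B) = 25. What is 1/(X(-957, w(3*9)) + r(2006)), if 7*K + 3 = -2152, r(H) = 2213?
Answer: 1/58 ≈ 0.017241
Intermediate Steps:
K = -2155/7 (K = -3/7 + (⅐)*(-2152) = -3/7 - 2152/7 = -2155/7 ≈ -307.86)
X(s, f) = -2155 (X(s, f) = 7*(-2155/7) = -2155)
1/(X(-957, w(3*9)) + r(2006)) = 1/(-2155 + 2213) = 1/58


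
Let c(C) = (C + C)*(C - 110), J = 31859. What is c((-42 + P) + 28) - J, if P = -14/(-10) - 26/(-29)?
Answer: -609941557/21025 ≈ -29010.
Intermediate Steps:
P = 333/145 (P = -14*(-⅒) - 26*(-1/29) = 7/5 + 26/29 = 333/145 ≈ 2.2966)
c(C) = 2*C*(-110 + C) (c(C) = (2*C)*(-110 + C) = 2*C*(-110 + C))
c((-42 + P) + 28) - J = 2*((-42 + 333/145) + 28)*(-110 + ((-42 + 333/145) + 28)) - 1*31859 = 2*(-5757/145 + 28)*(-110 + (-5757/145 + 28)) - 31859 = 2*(-1697/145)*(-110 - 1697/145) - 31859 = 2*(-1697/145)*(-17647/145) - 31859 = 59893918/21025 - 31859 = -609941557/21025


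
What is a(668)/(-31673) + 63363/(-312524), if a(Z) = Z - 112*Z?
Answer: 21166133253/9898572652 ≈ 2.1383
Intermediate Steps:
a(Z) = -111*Z (a(Z) = Z - 112*Z = -111*Z)
a(668)/(-31673) + 63363/(-312524) = -111*668/(-31673) + 63363/(-312524) = -74148*(-1/31673) + 63363*(-1/312524) = 74148/31673 - 63363/312524 = 21166133253/9898572652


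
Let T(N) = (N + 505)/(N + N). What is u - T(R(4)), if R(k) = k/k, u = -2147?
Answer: -2400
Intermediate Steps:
R(k) = 1
T(N) = (505 + N)/(2*N) (T(N) = (505 + N)/((2*N)) = (505 + N)*(1/(2*N)) = (505 + N)/(2*N))
u - T(R(4)) = -2147 - (505 + 1)/(2*1) = -2147 - 506/2 = -2147 - 1*253 = -2147 - 253 = -2400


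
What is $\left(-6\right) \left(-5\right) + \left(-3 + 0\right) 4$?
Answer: $18$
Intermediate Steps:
$\left(-6\right) \left(-5\right) + \left(-3 + 0\right) 4 = 30 - 12 = 18$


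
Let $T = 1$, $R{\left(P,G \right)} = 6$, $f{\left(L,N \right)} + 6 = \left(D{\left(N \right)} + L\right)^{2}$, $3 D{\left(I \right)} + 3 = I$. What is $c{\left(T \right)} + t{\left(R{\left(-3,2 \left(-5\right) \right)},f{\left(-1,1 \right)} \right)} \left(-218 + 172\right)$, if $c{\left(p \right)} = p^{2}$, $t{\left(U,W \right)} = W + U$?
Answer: $- \frac{1141}{9} \approx -126.78$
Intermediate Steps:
$D{\left(I \right)} = -1 + \frac{I}{3}$
$f{\left(L,N \right)} = -6 + \left(-1 + L + \frac{N}{3}\right)^{2}$ ($f{\left(L,N \right)} = -6 + \left(\left(-1 + \frac{N}{3}\right) + L\right)^{2} = -6 + \left(-1 + L + \frac{N}{3}\right)^{2}$)
$t{\left(U,W \right)} = U + W$
$c{\left(T \right)} + t{\left(R{\left(-3,2 \left(-5\right) \right)},f{\left(-1,1 \right)} \right)} \left(-218 + 172\right) = 1^{2} + \left(6 - \left(6 - \frac{\left(-3 + 1 + 3 \left(-1\right)\right)^{2}}{9}\right)\right) \left(-218 + 172\right) = 1 + \left(6 - \left(6 - \frac{\left(-3 + 1 - 3\right)^{2}}{9}\right)\right) \left(-46\right) = 1 + \left(6 - \left(6 - \frac{\left(-5\right)^{2}}{9}\right)\right) \left(-46\right) = 1 + \left(6 + \left(-6 + \frac{1}{9} \cdot 25\right)\right) \left(-46\right) = 1 + \left(6 + \left(-6 + \frac{25}{9}\right)\right) \left(-46\right) = 1 + \left(6 - \frac{29}{9}\right) \left(-46\right) = 1 + \frac{25}{9} \left(-46\right) = 1 - \frac{1150}{9} = - \frac{1141}{9}$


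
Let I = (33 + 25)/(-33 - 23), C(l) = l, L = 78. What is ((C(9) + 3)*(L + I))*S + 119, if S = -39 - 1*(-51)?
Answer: 78413/7 ≈ 11202.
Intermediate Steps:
I = -29/28 (I = 58/(-56) = 58*(-1/56) = -29/28 ≈ -1.0357)
S = 12 (S = -39 + 51 = 12)
((C(9) + 3)*(L + I))*S + 119 = ((9 + 3)*(78 - 29/28))*12 + 119 = (12*(2155/28))*12 + 119 = (6465/7)*12 + 119 = 77580/7 + 119 = 78413/7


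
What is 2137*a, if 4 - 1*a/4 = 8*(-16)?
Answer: 1128336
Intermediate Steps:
a = 528 (a = 16 - 32*(-16) = 16 - 4*(-128) = 16 + 512 = 528)
2137*a = 2137*528 = 1128336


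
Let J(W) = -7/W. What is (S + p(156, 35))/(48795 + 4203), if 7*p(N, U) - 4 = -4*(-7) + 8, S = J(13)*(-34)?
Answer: 1093/2411409 ≈ 0.00045326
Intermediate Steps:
S = 238/13 (S = -7/13*(-34) = 238/13 ≈ 18.308)
p(N, U) = 40/7 (p(N, U) = 4/7 + (-4*(-7) + 8)/7 = 4/7 + (28 + 8)/7 = 4/7 + (1/7)*36 = 4/7 + 36/7 = 40/7)
(S + p(156, 35))/(48795 + 4203) = (238/13 + 40/7)/(48795 + 4203) = (2186/91)/52998 = (2186/91)*(1/52998) = 1093/2411409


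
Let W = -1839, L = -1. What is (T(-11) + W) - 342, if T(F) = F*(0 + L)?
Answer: -2170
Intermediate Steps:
T(F) = -F (T(F) = F*(0 - 1) = F*(-1) = -F)
(T(-11) + W) - 342 = (-1*(-11) - 1839) - 342 = (11 - 1839) - 342 = -1828 - 342 = -2170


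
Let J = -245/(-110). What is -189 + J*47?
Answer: -1855/22 ≈ -84.318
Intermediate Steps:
J = 49/22 (J = -245*(-1/110) = 49/22 ≈ 2.2273)
-189 + J*47 = -189 + (49/22)*47 = -189 + 2303/22 = -1855/22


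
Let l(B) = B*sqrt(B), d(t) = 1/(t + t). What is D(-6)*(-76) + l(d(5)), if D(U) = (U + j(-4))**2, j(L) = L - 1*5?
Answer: -17100 + sqrt(10)/100 ≈ -17100.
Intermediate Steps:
d(t) = 1/(2*t)
j(L) = -5 + L (j(L) = L - 5 = -5 + L)
D(U) = (-9 + U)**2 (D(U) = (U + (-5 - 4))**2 = (U - 9)**2 = (-9 + U)**2)
l(B) = B**(3/2)
D(-6)*(-76) + l(d(5)) = (-9 - 6)**2*(-76) + ((1/2)/5)**(3/2) = (-15)**2*(-76) + ((1/2)*(1/5))**(3/2) = 225*(-76) + (1/10)**(3/2) = -17100 + sqrt(10)/100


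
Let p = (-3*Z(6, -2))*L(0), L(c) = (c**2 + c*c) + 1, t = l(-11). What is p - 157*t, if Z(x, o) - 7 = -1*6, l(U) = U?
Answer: 1724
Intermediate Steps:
t = -11
L(c) = 1 + 2*c**2 (L(c) = (c**2 + c**2) + 1 = 2*c**2 + 1 = 1 + 2*c**2)
Z(x, o) = 1 (Z(x, o) = 7 - 1*6 = 7 - 6 = 1)
p = -3 (p = (-3*1)*(1 + 2*0**2) = -3*(1 + 2*0) = -3*(1 + 0) = -3*1 = -3)
p - 157*t = -3 - 157*(-11) = -3 + 1727 = 1724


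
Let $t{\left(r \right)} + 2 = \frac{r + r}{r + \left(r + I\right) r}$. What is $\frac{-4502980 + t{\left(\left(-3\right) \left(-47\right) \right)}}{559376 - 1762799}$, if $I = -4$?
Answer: $\frac{310705757}{83036187} \approx 3.7418$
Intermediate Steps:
$t{\left(r \right)} = -2 + \frac{2 r}{r + r \left(-4 + r\right)}$ ($t{\left(r \right)} = -2 + \frac{r + r}{r + \left(r - 4\right) r} = -2 + \frac{2 r}{r + \left(-4 + r\right) r} = -2 + \frac{2 r}{r + r \left(-4 + r\right)}$)
$\frac{-4502980 + t{\left(\left(-3\right) \left(-47\right) \right)}}{559376 - 1762799} = \frac{-4502980 + \frac{2 \left(4 - \left(-3\right) \left(-47\right)\right)}{-3 - -141}}{559376 - 1762799} = \frac{-4502980 + \frac{2 \left(4 - 141\right)}{-3 + 141}}{-1203423} = \left(-4502980 + \frac{2 \left(4 - 141\right)}{138}\right) \left(- \frac{1}{1203423}\right) = \left(-4502980 + 2 \cdot \frac{1}{138} \left(-137\right)\right) \left(- \frac{1}{1203423}\right) = \left(-4502980 - \frac{137}{69}\right) \left(- \frac{1}{1203423}\right) = \left(- \frac{310705757}{69}\right) \left(- \frac{1}{1203423}\right) = \frac{310705757}{83036187}$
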